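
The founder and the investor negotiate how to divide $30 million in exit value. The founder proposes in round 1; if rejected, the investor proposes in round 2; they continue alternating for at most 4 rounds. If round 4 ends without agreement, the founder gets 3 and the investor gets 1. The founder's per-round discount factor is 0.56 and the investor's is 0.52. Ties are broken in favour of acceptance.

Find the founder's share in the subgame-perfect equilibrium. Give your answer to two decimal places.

Round 4 (the investor proposes): the founder gets 3 if talks fail, so the investor offers 3 and keeps 27.
Round 3 (the founder proposes): the investor can get 27 next round, worth 0.52 × 27 = 14.04 now. The founder offers 14.04 and keeps 30 − 14.04 = 15.96.
Round 2 (the investor proposes): the founder can get 15.96 next round, worth 0.56 × 15.96 = 8.9376 now. The investor offers 8.9376 and keeps 30 − 8.9376 = 21.0624.
Round 1 (the founder proposes): the investor can get 21.0624 next round, worth 0.52 × 21.0624 = 10.952448 now; the founder offers that and keeps 19.047552.

19.05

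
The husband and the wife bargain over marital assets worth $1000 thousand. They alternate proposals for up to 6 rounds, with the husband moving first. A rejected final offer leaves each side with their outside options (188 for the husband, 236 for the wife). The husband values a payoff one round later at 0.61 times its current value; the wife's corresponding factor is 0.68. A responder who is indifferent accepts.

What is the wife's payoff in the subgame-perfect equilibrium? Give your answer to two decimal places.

Round 6 (the wife proposes): the husband gets 188 if talks fail, so the wife offers 188 and keeps 812.
Round 5 (the husband proposes): the wife can get 812 next round, worth 0.68 × 812 = 552.16 now, so the husband offers 552.16, keeping 447.84.
Round 4 (the wife proposes): the husband can get 447.84 next round, worth 0.61 × 447.84 = 273.1824 now, so the wife offers 273.1824, keeping 726.8176.
Round 3 (the husband proposes): the wife can get 726.8176 next round, worth 0.68 × 726.8176 = 494.235968 now, so the husband offers 494.235968, keeping 505.764032.
Round 2 (the wife proposes): the husband can get 505.764032 next round, worth 0.61 × 505.764032 = 308.51605952 now. The wife offers 308.51605952 and keeps 1000 − 308.51605952 = 691.48394048.
Round 1 (the husband proposes): the wife can get 691.48394048 next round, worth 0.68 × 691.48394048 = 470.2090795264 now, so the husband offers 470.2090795264, keeping 529.7909204736.

470.21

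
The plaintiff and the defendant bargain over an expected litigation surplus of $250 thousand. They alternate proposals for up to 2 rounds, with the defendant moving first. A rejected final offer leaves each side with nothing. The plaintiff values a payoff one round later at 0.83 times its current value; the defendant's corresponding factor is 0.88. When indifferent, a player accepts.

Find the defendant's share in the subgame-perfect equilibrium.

Round 2 (the plaintiff proposes): rejection yields 0 for the defendant; the plaintiff offers 0 and keeps 250.
Round 1 (the defendant proposes): the plaintiff can get 250 next round, worth 0.83 × 250 = 207.5 now; the defendant offers that and keeps 42.5.

42.5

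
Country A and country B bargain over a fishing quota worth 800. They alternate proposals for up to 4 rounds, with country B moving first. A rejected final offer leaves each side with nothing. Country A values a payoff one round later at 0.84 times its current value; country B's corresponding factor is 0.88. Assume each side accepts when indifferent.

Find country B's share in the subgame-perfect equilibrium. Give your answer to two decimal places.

Round 4 (country A proposes): country B will accept anything ≥ 0, so country A offers 0 and keeps 800.
Round 3 (country B proposes): country A can get 800 next round, worth 0.84 × 800 = 672 now, so country B offers 672, keeping 128.
Round 2 (country A proposes): country B can get 128 next round, worth 0.88 × 128 = 112.64 now; country A offers that and keeps 687.36.
Round 1 (country B proposes): country A can get 687.36 next round, worth 0.84 × 687.36 = 577.3824 now. Country B offers 577.3824 and keeps 800 − 577.3824 = 222.6176.

222.62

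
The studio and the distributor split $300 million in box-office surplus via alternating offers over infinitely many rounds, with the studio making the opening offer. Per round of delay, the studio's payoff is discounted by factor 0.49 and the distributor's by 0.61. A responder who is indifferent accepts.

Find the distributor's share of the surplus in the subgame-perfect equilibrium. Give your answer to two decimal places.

When the studio proposes, the distributor accepts any offer worth at least 0.61 times what the distributor would get by proposing next round; and vice versa.
This gives x = 300 − 0.61y and y = 300 − 0.49x, where x and y are each side's share when it proposes.
Hence (1 − 0.61·0.49)x = 300(1 − 0.61), i.e. 0.7011·x = 117.
x ≈ 166.8806; the distributor's share is 300 − x ≈ 133.1194.

133.12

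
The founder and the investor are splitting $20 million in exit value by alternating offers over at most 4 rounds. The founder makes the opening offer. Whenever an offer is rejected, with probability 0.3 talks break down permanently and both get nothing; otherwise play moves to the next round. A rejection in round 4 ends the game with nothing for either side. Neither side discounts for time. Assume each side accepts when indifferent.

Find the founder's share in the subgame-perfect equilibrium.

8.94

By backward induction:
Round 4 (the investor proposes): rejection yields 0 for the founder; the investor offers 0 and keeps 20.
Round 3 (the founder proposes): rejecting gives the investor an expected 0.7 × 20 = 14. The founder offers 14 and keeps 20 − 14 = 6.
Round 2 (the investor proposes): rejecting gives the founder an expected 0.7 × 6 = 4.2; the investor offers that and keeps 15.8.
Round 1 (the founder proposes): rejecting gives the investor an expected 0.7 × 15.8 = 11.06, so the founder offers 11.06, keeping 8.94.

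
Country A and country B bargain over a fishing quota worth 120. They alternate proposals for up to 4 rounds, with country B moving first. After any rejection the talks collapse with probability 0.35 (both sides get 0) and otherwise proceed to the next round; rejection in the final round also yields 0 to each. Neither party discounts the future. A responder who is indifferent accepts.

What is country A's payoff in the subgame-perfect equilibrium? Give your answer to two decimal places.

Round 4 (country A proposes): rejection yields 0 for country B; country A offers 0 and keeps 120.
Round 3 (country B proposes): rejecting gives country A an expected 0.65 × 120 = 78. Country B offers 78 and keeps 120 − 78 = 42.
Round 2 (country A proposes): rejecting gives country B an expected 0.65 × 42 = 27.3. Country A offers 27.3 and keeps 120 − 27.3 = 92.7.
Round 1 (country B proposes): rejecting gives country A an expected 0.65 × 92.7 = 60.255, so country B offers 60.255, keeping 59.745.

60.26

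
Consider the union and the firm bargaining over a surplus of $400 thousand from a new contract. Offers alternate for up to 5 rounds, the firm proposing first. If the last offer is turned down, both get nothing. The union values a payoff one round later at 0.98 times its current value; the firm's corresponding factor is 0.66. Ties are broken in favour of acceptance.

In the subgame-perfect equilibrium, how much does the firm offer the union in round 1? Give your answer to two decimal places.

Round 5 (the firm proposes): rejection yields 0 for the union; the firm offers 0 and keeps 400.
Round 4 (the union proposes): the firm can get 400 next round, worth 0.66 × 400 = 264 now; the union offers that and keeps 136.
Round 3 (the firm proposes): the union can get 136 next round, worth 0.98 × 136 = 133.28 now. The firm offers 133.28 and keeps 400 − 133.28 = 266.72.
Round 2 (the union proposes): the firm can get 266.72 next round, worth 0.66 × 266.72 = 176.0352 now; the union offers that and keeps 223.9648.
Round 1 (the firm proposes): the union can get 223.9648 next round, worth 0.98 × 223.9648 = 219.485504 now, so the firm offers 219.485504, keeping 180.514496.

219.49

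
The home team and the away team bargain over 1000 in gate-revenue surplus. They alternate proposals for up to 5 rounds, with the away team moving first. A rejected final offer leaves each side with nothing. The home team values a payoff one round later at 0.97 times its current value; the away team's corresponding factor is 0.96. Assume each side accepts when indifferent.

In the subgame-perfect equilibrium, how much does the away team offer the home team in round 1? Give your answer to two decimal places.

74.93

Round 5 (the away team proposes): rejection yields 0 for the home team; the away team offers 0 and keeps 1000.
Round 4 (the home team proposes): the away team can get 1000 next round, worth 0.96 × 1000 = 960 now; the home team offers that and keeps 40.
Round 3 (the away team proposes): the home team can get 40 next round, worth 0.97 × 40 = 38.8 now; the away team offers that and keeps 961.2.
Round 2 (the home team proposes): the away team can get 961.2 next round, worth 0.96 × 961.2 = 922.752 now; the home team offers that and keeps 77.248.
Round 1 (the away team proposes): the home team can get 77.248 next round, worth 0.97 × 77.248 = 74.93056 now. The away team offers 74.93056 and keeps 1000 − 74.93056 = 925.06944.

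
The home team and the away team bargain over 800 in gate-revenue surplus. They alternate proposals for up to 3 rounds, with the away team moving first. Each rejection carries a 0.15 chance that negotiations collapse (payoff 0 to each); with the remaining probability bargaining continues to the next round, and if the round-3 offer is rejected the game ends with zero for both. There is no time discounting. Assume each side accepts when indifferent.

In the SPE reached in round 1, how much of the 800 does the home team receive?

102

By backward induction:
Round 3 (the away team proposes): the home team will accept anything ≥ 0, so the away team offers 0 and keeps 800.
Round 2 (the home team proposes): rejecting gives the away team an expected 0.85 × 800 = 680, so the home team offers 680, keeping 120.
Round 1 (the away team proposes): rejecting gives the home team an expected 0.85 × 120 = 102, so the away team offers 102, keeping 698.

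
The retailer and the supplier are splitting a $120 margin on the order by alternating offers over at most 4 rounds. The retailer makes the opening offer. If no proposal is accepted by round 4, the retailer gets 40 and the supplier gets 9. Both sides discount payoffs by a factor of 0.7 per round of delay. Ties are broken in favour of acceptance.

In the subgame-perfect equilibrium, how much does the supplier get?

Round 4 (the supplier proposes): the retailer gets 40 if talks fail, so the supplier offers 40 and keeps 80.
Round 3 (the retailer proposes): the supplier can get 80 next round, worth 0.7 × 80 = 56 now, so the retailer offers 56, keeping 64.
Round 2 (the supplier proposes): the retailer can get 64 next round, worth 0.7 × 64 = 44.8 now; the supplier offers that and keeps 75.2.
Round 1 (the retailer proposes): the supplier can get 75.2 next round, worth 0.7 × 75.2 = 52.64 now. The retailer offers 52.64 and keeps 120 − 52.64 = 67.36.

52.64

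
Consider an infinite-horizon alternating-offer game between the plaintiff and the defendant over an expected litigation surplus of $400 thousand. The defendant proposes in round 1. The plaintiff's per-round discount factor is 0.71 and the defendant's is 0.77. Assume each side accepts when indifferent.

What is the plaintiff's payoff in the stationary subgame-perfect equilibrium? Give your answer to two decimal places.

144.10

When the defendant proposes, the plaintiff accepts any offer worth at least 0.71 times what the plaintiff would get by proposing next round; and vice versa.
This gives x = 400 − 0.71y and y = 400 − 0.77x, where x and y are each side's share when it proposes.
Hence (1 − 0.71·0.77)x = 400(1 − 0.71), i.e. 0.4533·x = 116.
x ≈ 255.9012; the plaintiff's share is 400 − x ≈ 144.0988.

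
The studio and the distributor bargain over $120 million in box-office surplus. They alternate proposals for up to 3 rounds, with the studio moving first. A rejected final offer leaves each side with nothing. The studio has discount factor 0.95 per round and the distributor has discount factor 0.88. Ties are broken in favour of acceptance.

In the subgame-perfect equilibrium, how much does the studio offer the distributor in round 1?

Solve by backward induction from round 3.
Round 3 (the studio proposes): the distributor will accept anything ≥ 0, so the studio offers 0 and keeps 120.
Round 2 (the distributor proposes): the studio can get 120 next round, worth 0.95 × 120 = 114 now. The distributor offers 114 and keeps 120 − 114 = 6.
Round 1 (the studio proposes): the distributor can get 6 next round, worth 0.88 × 6 = 5.28 now. The studio offers 5.28 and keeps 120 − 5.28 = 114.72.

5.28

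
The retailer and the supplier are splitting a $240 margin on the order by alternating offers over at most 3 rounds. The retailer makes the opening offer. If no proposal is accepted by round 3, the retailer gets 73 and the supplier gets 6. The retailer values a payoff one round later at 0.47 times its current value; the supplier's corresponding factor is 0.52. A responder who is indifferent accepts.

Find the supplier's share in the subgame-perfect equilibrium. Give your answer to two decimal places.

67.61

Work backward from the last round.
Round 3 (the retailer proposes): the supplier gets 6 if talks fail, so the retailer offers 6 and keeps 234.
Round 2 (the supplier proposes): the retailer can get 234 next round, worth 0.47 × 234 = 109.98 now, so the supplier offers 109.98, keeping 130.02.
Round 1 (the retailer proposes): the supplier can get 130.02 next round, worth 0.52 × 130.02 = 67.6104 now. The retailer offers 67.6104 and keeps 240 − 67.6104 = 172.3896.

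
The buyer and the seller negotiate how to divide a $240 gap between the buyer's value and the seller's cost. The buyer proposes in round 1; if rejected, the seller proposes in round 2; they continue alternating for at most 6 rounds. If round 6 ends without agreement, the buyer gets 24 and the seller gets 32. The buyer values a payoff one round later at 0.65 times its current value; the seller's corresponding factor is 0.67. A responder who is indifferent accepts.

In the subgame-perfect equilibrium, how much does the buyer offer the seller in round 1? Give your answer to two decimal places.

Work backward from the last round.
Round 6 (the seller proposes): the buyer gets 24 if talks fail, so the seller offers 24 and keeps 216.
Round 5 (the buyer proposes): the seller can get 216 next round, worth 0.67 × 216 = 144.72 now, so the buyer offers 144.72, keeping 95.28.
Round 4 (the seller proposes): the buyer can get 95.28 next round, worth 0.65 × 95.28 = 61.932 now, so the seller offers 61.932, keeping 178.068.
Round 3 (the buyer proposes): the seller can get 178.068 next round, worth 0.67 × 178.068 = 119.30556 now; the buyer offers that and keeps 120.69444.
Round 2 (the seller proposes): the buyer can get 120.69444 next round, worth 0.65 × 120.69444 = 78.451386 now. The seller offers 78.451386 and keeps 240 − 78.451386 = 161.548614.
Round 1 (the buyer proposes): the seller can get 161.548614 next round, worth 0.67 × 161.548614 = 108.23757138 now. The buyer offers 108.23757138 and keeps 240 − 108.23757138 = 131.76242862.

108.24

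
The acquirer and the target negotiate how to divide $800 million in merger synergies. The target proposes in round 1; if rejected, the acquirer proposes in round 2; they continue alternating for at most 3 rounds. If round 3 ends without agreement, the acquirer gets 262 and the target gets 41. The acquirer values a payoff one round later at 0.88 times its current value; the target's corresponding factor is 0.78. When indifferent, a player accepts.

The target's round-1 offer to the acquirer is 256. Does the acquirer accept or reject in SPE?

Reject

Work out the acquirer's continuation value if the offer is rejected.
Round 3 (the target proposes): the acquirer gets 262 if talks fail, so the target offers 262 and keeps 538.
Round 2 (the acquirer proposes): the target can get 538 next round, worth 0.78 × 538 = 419.64 now; the acquirer offers that and keeps 380.36.
So by rejecting in round 1, the acquirer gets 380.36 next round, worth 0.88 × 380.36 = 334.7168 now.
Offer 256 < 334.7168, so the acquirer rejects.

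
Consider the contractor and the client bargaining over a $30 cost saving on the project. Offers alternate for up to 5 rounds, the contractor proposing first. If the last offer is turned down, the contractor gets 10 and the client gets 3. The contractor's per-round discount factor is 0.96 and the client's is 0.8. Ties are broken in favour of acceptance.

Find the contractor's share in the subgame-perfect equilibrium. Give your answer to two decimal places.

Round 5 (the contractor proposes): the client gets 3 if talks fail, so the contractor offers 3 and keeps 27.
Round 4 (the client proposes): the contractor can get 27 next round, worth 0.96 × 27 = 25.92 now, so the client offers 25.92, keeping 4.08.
Round 3 (the contractor proposes): the client can get 4.08 next round, worth 0.8 × 4.08 = 3.264 now, so the contractor offers 3.264, keeping 26.736.
Round 2 (the client proposes): the contractor can get 26.736 next round, worth 0.96 × 26.736 = 25.66656 now, so the client offers 25.66656, keeping 4.33344.
Round 1 (the contractor proposes): the client can get 4.33344 next round, worth 0.8 × 4.33344 = 3.466752 now; the contractor offers that and keeps 26.533248.

26.53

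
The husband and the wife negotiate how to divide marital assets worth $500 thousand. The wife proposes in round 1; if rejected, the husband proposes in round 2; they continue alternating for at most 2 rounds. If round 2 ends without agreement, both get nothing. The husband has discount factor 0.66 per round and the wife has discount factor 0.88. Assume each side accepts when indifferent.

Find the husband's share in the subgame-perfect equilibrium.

Solve by backward induction from round 2.
Round 2 (the husband proposes): the wife will accept anything ≥ 0, so the husband offers 0 and keeps 500.
Round 1 (the wife proposes): the husband can get 500 next round, worth 0.66 × 500 = 330 now. The wife offers 330 and keeps 500 − 330 = 170.

330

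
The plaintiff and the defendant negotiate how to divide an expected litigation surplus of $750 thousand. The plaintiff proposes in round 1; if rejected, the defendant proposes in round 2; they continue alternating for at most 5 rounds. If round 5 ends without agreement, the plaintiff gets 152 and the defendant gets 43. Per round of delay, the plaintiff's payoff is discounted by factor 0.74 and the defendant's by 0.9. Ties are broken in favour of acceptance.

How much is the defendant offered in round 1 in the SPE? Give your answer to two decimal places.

Round 5 (the plaintiff proposes): the defendant gets 43 if talks fail, so the plaintiff offers 43 and keeps 707.
Round 4 (the defendant proposes): the plaintiff can get 707 next round, worth 0.74 × 707 = 523.18 now; the defendant offers that and keeps 226.82.
Round 3 (the plaintiff proposes): the defendant can get 226.82 next round, worth 0.9 × 226.82 = 204.138 now, so the plaintiff offers 204.138, keeping 545.862.
Round 2 (the defendant proposes): the plaintiff can get 545.862 next round, worth 0.74 × 545.862 = 403.93788 now; the defendant offers that and keeps 346.06212.
Round 1 (the plaintiff proposes): the defendant can get 346.06212 next round, worth 0.9 × 346.06212 = 311.455908 now. The plaintiff offers 311.455908 and keeps 750 − 311.455908 = 438.544092.

311.46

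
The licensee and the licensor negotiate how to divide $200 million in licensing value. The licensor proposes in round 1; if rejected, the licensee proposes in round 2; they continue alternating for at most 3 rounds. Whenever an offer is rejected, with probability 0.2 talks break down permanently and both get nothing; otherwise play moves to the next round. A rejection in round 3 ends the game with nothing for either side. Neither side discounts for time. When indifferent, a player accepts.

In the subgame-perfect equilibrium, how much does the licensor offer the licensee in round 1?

By backward induction:
Round 3 (the licensor proposes): the licensee will accept anything ≥ 0, so the licensor offers 0 and keeps 200.
Round 2 (the licensee proposes): rejecting gives the licensor an expected 0.8 × 200 = 160. The licensee offers 160 and keeps 200 − 160 = 40.
Round 1 (the licensor proposes): rejecting gives the licensee an expected 0.8 × 40 = 32; the licensor offers that and keeps 168.

32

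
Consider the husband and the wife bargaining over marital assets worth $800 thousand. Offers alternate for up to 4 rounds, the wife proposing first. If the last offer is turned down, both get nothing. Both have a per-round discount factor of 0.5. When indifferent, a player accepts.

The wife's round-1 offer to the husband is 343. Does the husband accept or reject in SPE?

Accept

Round 4 (the husband proposes): the wife will accept anything ≥ 0, so the husband offers 0 and keeps 800.
Round 3 (the wife proposes): the husband can get 800 next round, worth 0.5 × 800 = 400 now, so the wife offers 400, keeping 400.
Round 2 (the husband proposes): the wife can get 400 next round, worth 0.5 × 400 = 200 now; the husband offers that and keeps 600.
So by rejecting in round 1, the husband gets 600 next round, worth 0.5 × 600 = 300 now.
Offer 343 ≥ 300, so the husband accepts.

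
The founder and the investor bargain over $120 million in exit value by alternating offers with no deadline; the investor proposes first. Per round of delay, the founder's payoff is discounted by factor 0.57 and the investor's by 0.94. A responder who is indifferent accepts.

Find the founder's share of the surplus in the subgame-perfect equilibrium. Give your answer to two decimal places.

8.84

When the investor proposes, the founder accepts any offer worth at least 0.57 times what the founder would get by proposing next round; and vice versa.
This gives x = 120 − 0.57y and y = 120 − 0.94x, where x and y are each side's share when it proposes.
Hence (1 − 0.57·0.94)x = 120(1 − 0.57), i.e. 0.4642·x = 51.6.
x ≈ 111.1590; the founder's share is 120 − x ≈ 8.8410.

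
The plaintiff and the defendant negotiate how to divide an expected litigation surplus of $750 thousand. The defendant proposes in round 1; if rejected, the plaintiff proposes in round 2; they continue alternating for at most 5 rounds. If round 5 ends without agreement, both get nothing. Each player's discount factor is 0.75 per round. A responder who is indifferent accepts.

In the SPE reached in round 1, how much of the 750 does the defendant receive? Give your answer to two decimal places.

Round 5 (the defendant proposes): the plaintiff will accept anything ≥ 0, so the defendant offers 0 and keeps 750.
Round 4 (the plaintiff proposes): the defendant can get 750 next round, worth 0.75 × 750 = 562.5 now; the plaintiff offers that and keeps 187.5.
Round 3 (the defendant proposes): the plaintiff can get 187.5 next round, worth 0.75 × 187.5 = 140.625 now; the defendant offers that and keeps 609.375.
Round 2 (the plaintiff proposes): the defendant can get 609.375 next round, worth 0.75 × 609.375 = 457.03125 now; the plaintiff offers that and keeps 292.96875.
Round 1 (the defendant proposes): the plaintiff can get 292.96875 next round, worth 0.75 × 292.96875 = 219.7265625 now; the defendant offers that and keeps 530.2734375.

530.27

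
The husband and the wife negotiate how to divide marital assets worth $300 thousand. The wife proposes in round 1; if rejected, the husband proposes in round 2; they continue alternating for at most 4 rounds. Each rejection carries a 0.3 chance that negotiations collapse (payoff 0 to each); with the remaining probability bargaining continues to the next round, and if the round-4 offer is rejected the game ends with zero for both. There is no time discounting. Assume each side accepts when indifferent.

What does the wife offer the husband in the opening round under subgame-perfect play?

165.9

By backward induction:
Round 4 (the husband proposes): rejection yields 0 for the wife; the husband offers 0 and keeps 300.
Round 3 (the wife proposes): rejecting gives the husband an expected 0.7 × 300 = 210; the wife offers that and keeps 90.
Round 2 (the husband proposes): rejecting gives the wife an expected 0.7 × 90 = 63. The husband offers 63 and keeps 300 − 63 = 237.
Round 1 (the wife proposes): rejecting gives the husband an expected 0.7 × 237 = 165.9; the wife offers that and keeps 134.1.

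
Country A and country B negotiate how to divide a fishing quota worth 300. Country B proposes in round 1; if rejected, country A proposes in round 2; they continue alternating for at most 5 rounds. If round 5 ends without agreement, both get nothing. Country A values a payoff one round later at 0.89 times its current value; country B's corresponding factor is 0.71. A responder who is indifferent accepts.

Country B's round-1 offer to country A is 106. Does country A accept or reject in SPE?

Round 5 (country B proposes): rejection yields 0 for country A; country B offers 0 and keeps 300.
Round 4 (country A proposes): country B can get 300 next round, worth 0.71 × 300 = 213 now; country A offers that and keeps 87.
Round 3 (country B proposes): country A can get 87 next round, worth 0.89 × 87 = 77.43 now; country B offers that and keeps 222.57.
Round 2 (country A proposes): country B can get 222.57 next round, worth 0.71 × 222.57 = 158.0247 now; country A offers that and keeps 141.9753.
So by rejecting in round 1, country A gets 141.9753 next round, worth 0.89 × 141.9753 = 126.358017 now.
Offer 106 < 126.358017, so country A rejects.

Reject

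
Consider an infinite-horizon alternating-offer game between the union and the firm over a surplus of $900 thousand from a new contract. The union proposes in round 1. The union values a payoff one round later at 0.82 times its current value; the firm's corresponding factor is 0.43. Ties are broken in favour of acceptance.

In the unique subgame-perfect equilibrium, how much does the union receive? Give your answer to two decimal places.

Let x be the union's share when the union proposes and y be the firm's share when the firm proposes.
The firm accepts iff offered ≥ 0.43·y, so x = 900 − 0.43y. Symmetrically y = 900 − 0.82x.
Substituting: x = 900 − 0.43(900 − 0.82x), giving x(1 − 0.82·0.43) = 900(1 − 0.43).
So x = 900 × 0.57 / 0.6474 ≈ 792.4004, and the firm receives 900 − x ≈ 107.5996.

792.40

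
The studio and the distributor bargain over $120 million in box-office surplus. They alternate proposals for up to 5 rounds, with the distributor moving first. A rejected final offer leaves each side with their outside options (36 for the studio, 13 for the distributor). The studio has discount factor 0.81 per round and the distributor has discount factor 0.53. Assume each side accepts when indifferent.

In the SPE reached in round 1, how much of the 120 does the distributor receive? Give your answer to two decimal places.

Work backward from the last round.
Round 5 (the distributor proposes): the studio gets 36 if talks fail, so the distributor offers 36 and keeps 84.
Round 4 (the studio proposes): the distributor can get 84 next round, worth 0.53 × 84 = 44.52 now; the studio offers that and keeps 75.48.
Round 3 (the distributor proposes): the studio can get 75.48 next round, worth 0.81 × 75.48 = 61.1388 now; the distributor offers that and keeps 58.8612.
Round 2 (the studio proposes): the distributor can get 58.8612 next round, worth 0.53 × 58.8612 = 31.196436 now, so the studio offers 31.196436, keeping 88.803564.
Round 1 (the distributor proposes): the studio can get 88.803564 next round, worth 0.81 × 88.803564 = 71.93088684 now; the distributor offers that and keeps 48.06911316.

48.07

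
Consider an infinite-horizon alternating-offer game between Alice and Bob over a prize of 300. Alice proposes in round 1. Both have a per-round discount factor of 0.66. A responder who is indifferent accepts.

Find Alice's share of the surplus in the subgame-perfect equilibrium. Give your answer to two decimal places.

In a stationary SPE each proposer offers the other exactly their discounted continuation value.
If Alice keeps x when proposing and Bob keeps y when proposing, then x = 300 − 0.66y and y = 300 − 0.66x.
Solving: x = 300(1 − 0.66) / (1 − 0.66·0.66) = 102 / 0.5644 ≈ 180.7229.
Bob gets 300 − 180.7229 ≈ 119.2771.

180.72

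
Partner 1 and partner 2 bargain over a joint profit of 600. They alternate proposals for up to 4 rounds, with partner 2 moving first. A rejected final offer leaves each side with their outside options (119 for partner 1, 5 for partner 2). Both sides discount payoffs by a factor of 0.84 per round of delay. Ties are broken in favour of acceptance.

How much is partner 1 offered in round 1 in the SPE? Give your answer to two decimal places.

433.30

Round 4 (partner 1 proposes): partner 2 gets 5 if talks fail, so partner 1 offers 5 and keeps 595.
Round 3 (partner 2 proposes): partner 1 can get 595 next round, worth 0.84 × 595 = 499.8 now, so partner 2 offers 499.8, keeping 100.2.
Round 2 (partner 1 proposes): partner 2 can get 100.2 next round, worth 0.84 × 100.2 = 84.168 now, so partner 1 offers 84.168, keeping 515.832.
Round 1 (partner 2 proposes): partner 1 can get 515.832 next round, worth 0.84 × 515.832 = 433.29888 now. Partner 2 offers 433.29888 and keeps 600 − 433.29888 = 166.70112.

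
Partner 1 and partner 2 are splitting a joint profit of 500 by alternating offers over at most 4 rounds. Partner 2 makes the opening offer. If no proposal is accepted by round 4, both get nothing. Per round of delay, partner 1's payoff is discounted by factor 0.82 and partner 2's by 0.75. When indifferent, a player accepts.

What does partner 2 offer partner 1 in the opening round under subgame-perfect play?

Work backward from the last round.
Round 4 (partner 1 proposes): rejection yields 0 for partner 2; partner 1 offers 0 and keeps 500.
Round 3 (partner 2 proposes): partner 1 can get 500 next round, worth 0.82 × 500 = 410 now; partner 2 offers that and keeps 90.
Round 2 (partner 1 proposes): partner 2 can get 90 next round, worth 0.75 × 90 = 67.5 now. Partner 1 offers 67.5 and keeps 500 − 67.5 = 432.5.
Round 1 (partner 2 proposes): partner 1 can get 432.5 next round, worth 0.82 × 432.5 = 354.65 now; partner 2 offers that and keeps 145.35.

354.65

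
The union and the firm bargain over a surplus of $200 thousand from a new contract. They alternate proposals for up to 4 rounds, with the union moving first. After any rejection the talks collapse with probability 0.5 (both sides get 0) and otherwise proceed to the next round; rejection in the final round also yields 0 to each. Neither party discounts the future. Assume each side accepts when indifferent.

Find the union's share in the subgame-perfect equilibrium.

125

Round 4 (the firm proposes): the union will accept anything ≥ 0, so the firm offers 0 and keeps 200.
Round 3 (the union proposes): rejecting gives the firm an expected 0.5 × 200 = 100. The union offers 100 and keeps 200 − 100 = 100.
Round 2 (the firm proposes): rejecting gives the union an expected 0.5 × 100 = 50; the firm offers that and keeps 150.
Round 1 (the union proposes): rejecting gives the firm an expected 0.5 × 150 = 75; the union offers that and keeps 125.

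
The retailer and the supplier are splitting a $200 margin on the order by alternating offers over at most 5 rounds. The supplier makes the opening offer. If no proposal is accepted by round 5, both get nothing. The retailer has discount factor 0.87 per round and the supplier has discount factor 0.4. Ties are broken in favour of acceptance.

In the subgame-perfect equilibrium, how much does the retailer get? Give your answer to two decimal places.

Round 5 (the supplier proposes): rejection yields 0 for the retailer; the supplier offers 0 and keeps 200.
Round 4 (the retailer proposes): the supplier can get 200 next round, worth 0.4 × 200 = 80 now, so the retailer offers 80, keeping 120.
Round 3 (the supplier proposes): the retailer can get 120 next round, worth 0.87 × 120 = 104.4 now; the supplier offers that and keeps 95.6.
Round 2 (the retailer proposes): the supplier can get 95.6 next round, worth 0.4 × 95.6 = 38.24 now; the retailer offers that and keeps 161.76.
Round 1 (the supplier proposes): the retailer can get 161.76 next round, worth 0.87 × 161.76 = 140.7312 now; the supplier offers that and keeps 59.2688.

140.73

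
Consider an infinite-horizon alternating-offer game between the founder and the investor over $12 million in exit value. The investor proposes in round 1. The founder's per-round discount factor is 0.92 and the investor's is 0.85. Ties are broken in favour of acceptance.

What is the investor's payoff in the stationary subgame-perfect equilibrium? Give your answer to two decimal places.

4.40

When the investor proposes, the founder accepts any offer worth at least 0.92 times what the founder would get by proposing next round; and vice versa.
This gives x = 12 − 0.92y and y = 12 − 0.85x, where x and y are each side's share when it proposes.
Hence (1 − 0.92·0.85)x = 12(1 − 0.92), i.e. 0.218·x = 0.96.
x ≈ 4.4037; the founder's share is 12 − x ≈ 7.5963.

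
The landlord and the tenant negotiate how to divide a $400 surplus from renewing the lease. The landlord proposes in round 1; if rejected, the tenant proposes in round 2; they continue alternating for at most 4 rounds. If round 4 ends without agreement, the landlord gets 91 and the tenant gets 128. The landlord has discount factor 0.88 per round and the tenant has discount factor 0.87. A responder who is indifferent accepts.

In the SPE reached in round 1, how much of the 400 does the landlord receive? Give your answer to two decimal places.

Solve by backward induction from round 4.
Round 4 (the tenant proposes): the landlord gets 91 if talks fail, so the tenant offers 91 and keeps 309.
Round 3 (the landlord proposes): the tenant can get 309 next round, worth 0.87 × 309 = 268.83 now; the landlord offers that and keeps 131.17.
Round 2 (the tenant proposes): the landlord can get 131.17 next round, worth 0.88 × 131.17 = 115.4296 now, so the tenant offers 115.4296, keeping 284.5704.
Round 1 (the landlord proposes): the tenant can get 284.5704 next round, worth 0.87 × 284.5704 = 247.576248 now; the landlord offers that and keeps 152.423752.

152.42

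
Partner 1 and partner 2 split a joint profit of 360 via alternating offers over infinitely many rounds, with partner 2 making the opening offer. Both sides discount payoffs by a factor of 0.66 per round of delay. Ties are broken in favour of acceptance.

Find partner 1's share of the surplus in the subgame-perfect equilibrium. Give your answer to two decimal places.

143.13

In a stationary SPE each proposer offers the other exactly their discounted continuation value.
If partner 2 keeps x when proposing and partner 1 keeps y when proposing, then x = 360 − 0.66y and y = 360 − 0.66x.
Solving: x = 360(1 − 0.66) / (1 − 0.66·0.66) = 122.4 / 0.5644 ≈ 216.8675.
Partner 1 gets 360 − 216.8675 ≈ 143.1325.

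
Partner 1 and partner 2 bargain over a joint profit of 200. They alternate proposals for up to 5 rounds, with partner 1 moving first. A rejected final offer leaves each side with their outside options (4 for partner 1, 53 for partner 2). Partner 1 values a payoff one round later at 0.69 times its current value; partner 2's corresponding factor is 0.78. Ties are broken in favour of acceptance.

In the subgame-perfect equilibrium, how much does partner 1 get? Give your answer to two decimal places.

Round 5 (partner 1 proposes): partner 2 gets 53 if talks fail, so partner 1 offers 53 and keeps 147.
Round 4 (partner 2 proposes): partner 1 can get 147 next round, worth 0.69 × 147 = 101.43 now. Partner 2 offers 101.43 and keeps 200 − 101.43 = 98.57.
Round 3 (partner 1 proposes): partner 2 can get 98.57 next round, worth 0.78 × 98.57 = 76.8846 now, so partner 1 offers 76.8846, keeping 123.1154.
Round 2 (partner 2 proposes): partner 1 can get 123.1154 next round, worth 0.69 × 123.1154 = 84.949626 now; partner 2 offers that and keeps 115.050374.
Round 1 (partner 1 proposes): partner 2 can get 115.050374 next round, worth 0.78 × 115.050374 = 89.73929172 now. Partner 1 offers 89.73929172 and keeps 200 − 89.73929172 = 110.26070828.

110.26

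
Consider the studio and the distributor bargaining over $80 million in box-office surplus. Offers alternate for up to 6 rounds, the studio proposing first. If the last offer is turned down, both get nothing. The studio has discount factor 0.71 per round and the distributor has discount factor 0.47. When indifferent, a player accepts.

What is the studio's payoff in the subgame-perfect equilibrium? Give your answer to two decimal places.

Solve by backward induction from round 6.
Round 6 (the distributor proposes): the studio will accept anything ≥ 0, so the distributor offers 0 and keeps 80.
Round 5 (the studio proposes): the distributor can get 80 next round, worth 0.47 × 80 = 37.6 now; the studio offers that and keeps 42.4.
Round 4 (the distributor proposes): the studio can get 42.4 next round, worth 0.71 × 42.4 = 30.104 now; the distributor offers that and keeps 49.896.
Round 3 (the studio proposes): the distributor can get 49.896 next round, worth 0.47 × 49.896 = 23.45112 now, so the studio offers 23.45112, keeping 56.54888.
Round 2 (the distributor proposes): the studio can get 56.54888 next round, worth 0.71 × 56.54888 = 40.1497048 now. The distributor offers 40.1497048 and keeps 80 − 40.1497048 = 39.8502952.
Round 1 (the studio proposes): the distributor can get 39.8502952 next round, worth 0.47 × 39.8502952 = 18.729638744 now, so the studio offers 18.729638744, keeping 61.270361256.

61.27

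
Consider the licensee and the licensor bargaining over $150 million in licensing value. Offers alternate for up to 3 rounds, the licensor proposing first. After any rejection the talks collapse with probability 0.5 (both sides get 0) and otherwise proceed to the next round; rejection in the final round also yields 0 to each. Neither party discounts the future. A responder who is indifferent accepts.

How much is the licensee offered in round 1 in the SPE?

37.5

Round 3 (the licensor proposes): rejection yields 0 for the licensee; the licensor offers 0 and keeps 150.
Round 2 (the licensee proposes): rejecting gives the licensor an expected 0.5 × 150 = 75. The licensee offers 75 and keeps 150 − 75 = 75.
Round 1 (the licensor proposes): rejecting gives the licensee an expected 0.5 × 75 = 37.5. The licensor offers 37.5 and keeps 150 − 37.5 = 112.5.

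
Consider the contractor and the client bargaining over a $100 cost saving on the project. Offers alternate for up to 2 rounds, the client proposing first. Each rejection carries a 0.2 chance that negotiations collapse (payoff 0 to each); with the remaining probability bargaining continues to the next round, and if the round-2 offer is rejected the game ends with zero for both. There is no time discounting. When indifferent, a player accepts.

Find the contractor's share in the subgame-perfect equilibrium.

80

By backward induction:
Round 2 (the contractor proposes): the client will accept anything ≥ 0, so the contractor offers 0 and keeps 100.
Round 1 (the client proposes): rejecting gives the contractor an expected 0.8 × 100 = 80. The client offers 80 and keeps 100 − 80 = 20.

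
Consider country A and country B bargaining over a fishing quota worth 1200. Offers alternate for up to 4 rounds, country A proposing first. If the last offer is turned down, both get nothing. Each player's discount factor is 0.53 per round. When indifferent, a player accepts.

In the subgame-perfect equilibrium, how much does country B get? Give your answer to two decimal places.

477.57

Round 4 (country B proposes): country A will accept anything ≥ 0, so country B offers 0 and keeps 1200.
Round 3 (country A proposes): country B can get 1200 next round, worth 0.53 × 1200 = 636 now; country A offers that and keeps 564.
Round 2 (country B proposes): country A can get 564 next round, worth 0.53 × 564 = 298.92 now; country B offers that and keeps 901.08.
Round 1 (country A proposes): country B can get 901.08 next round, worth 0.53 × 901.08 = 477.5724 now. Country A offers 477.5724 and keeps 1200 − 477.5724 = 722.4276.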